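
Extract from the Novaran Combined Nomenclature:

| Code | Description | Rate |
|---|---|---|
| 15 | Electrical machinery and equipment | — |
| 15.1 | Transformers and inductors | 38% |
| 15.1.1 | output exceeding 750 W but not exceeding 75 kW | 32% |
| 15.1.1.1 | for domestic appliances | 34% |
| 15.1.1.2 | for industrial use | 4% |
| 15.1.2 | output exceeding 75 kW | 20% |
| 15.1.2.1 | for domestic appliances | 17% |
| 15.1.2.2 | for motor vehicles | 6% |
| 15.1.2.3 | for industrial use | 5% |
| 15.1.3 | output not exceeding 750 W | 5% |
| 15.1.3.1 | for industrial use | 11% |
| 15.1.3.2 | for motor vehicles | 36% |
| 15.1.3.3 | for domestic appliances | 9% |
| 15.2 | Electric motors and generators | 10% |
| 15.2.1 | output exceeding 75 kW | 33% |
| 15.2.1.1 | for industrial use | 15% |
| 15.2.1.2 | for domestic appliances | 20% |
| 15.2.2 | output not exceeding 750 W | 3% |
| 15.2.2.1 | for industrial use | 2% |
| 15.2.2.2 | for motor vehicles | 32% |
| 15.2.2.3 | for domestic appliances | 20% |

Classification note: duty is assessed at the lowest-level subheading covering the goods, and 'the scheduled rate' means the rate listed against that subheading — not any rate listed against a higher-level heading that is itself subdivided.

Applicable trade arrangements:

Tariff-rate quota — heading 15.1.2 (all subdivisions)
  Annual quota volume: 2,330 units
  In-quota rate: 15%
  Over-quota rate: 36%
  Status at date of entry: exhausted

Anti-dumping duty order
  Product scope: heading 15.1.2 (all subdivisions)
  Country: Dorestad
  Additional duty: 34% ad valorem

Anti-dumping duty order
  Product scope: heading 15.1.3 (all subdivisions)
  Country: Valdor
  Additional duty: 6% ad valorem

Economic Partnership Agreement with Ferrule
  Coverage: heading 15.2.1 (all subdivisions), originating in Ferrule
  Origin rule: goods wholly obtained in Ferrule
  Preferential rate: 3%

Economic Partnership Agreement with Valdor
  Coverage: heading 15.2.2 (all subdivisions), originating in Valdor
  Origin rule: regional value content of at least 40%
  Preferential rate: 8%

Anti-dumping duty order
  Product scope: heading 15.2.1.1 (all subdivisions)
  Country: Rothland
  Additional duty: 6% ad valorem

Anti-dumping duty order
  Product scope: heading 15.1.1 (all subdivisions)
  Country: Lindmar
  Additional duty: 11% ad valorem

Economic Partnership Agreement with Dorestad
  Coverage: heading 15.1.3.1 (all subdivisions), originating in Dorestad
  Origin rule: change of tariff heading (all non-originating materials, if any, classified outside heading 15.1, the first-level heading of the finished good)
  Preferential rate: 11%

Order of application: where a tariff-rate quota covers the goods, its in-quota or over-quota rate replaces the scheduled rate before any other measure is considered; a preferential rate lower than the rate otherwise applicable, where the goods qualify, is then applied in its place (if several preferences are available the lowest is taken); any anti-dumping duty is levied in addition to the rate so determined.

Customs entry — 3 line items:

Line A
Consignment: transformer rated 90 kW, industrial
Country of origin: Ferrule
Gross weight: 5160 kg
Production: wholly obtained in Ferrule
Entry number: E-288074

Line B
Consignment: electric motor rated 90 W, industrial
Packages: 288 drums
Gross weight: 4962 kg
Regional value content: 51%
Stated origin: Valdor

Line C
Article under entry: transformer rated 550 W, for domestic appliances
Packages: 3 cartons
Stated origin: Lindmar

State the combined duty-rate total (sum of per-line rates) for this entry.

Line A: transformer → 15.1; rated 90 kW → 15.1.2; industrial → 15.1.2.3. Scheduled 5%. quota on 15.1.2 exhausted → over-quota 36%; Ferrule agreement on 15.2.1: 15.1.2.3 not covered. → 36%.
Line B: electric motor → 15.2; rated 90 W → 15.2.2; industrial → 15.2.2.1. Scheduled 2%. Valdor agreement on 15.2.2: RVC ≥ 40% → 8% available; preference 8% not lower than 2% → no reduction. → 2%.
Line C: transformer → 15.1; rated 550 W → 15.1.3; for domestic appliances → 15.1.3.3. Scheduled 9%. No special measure applies. → 9%.
Sum: 36% + 2% + 9% = 47%.

47%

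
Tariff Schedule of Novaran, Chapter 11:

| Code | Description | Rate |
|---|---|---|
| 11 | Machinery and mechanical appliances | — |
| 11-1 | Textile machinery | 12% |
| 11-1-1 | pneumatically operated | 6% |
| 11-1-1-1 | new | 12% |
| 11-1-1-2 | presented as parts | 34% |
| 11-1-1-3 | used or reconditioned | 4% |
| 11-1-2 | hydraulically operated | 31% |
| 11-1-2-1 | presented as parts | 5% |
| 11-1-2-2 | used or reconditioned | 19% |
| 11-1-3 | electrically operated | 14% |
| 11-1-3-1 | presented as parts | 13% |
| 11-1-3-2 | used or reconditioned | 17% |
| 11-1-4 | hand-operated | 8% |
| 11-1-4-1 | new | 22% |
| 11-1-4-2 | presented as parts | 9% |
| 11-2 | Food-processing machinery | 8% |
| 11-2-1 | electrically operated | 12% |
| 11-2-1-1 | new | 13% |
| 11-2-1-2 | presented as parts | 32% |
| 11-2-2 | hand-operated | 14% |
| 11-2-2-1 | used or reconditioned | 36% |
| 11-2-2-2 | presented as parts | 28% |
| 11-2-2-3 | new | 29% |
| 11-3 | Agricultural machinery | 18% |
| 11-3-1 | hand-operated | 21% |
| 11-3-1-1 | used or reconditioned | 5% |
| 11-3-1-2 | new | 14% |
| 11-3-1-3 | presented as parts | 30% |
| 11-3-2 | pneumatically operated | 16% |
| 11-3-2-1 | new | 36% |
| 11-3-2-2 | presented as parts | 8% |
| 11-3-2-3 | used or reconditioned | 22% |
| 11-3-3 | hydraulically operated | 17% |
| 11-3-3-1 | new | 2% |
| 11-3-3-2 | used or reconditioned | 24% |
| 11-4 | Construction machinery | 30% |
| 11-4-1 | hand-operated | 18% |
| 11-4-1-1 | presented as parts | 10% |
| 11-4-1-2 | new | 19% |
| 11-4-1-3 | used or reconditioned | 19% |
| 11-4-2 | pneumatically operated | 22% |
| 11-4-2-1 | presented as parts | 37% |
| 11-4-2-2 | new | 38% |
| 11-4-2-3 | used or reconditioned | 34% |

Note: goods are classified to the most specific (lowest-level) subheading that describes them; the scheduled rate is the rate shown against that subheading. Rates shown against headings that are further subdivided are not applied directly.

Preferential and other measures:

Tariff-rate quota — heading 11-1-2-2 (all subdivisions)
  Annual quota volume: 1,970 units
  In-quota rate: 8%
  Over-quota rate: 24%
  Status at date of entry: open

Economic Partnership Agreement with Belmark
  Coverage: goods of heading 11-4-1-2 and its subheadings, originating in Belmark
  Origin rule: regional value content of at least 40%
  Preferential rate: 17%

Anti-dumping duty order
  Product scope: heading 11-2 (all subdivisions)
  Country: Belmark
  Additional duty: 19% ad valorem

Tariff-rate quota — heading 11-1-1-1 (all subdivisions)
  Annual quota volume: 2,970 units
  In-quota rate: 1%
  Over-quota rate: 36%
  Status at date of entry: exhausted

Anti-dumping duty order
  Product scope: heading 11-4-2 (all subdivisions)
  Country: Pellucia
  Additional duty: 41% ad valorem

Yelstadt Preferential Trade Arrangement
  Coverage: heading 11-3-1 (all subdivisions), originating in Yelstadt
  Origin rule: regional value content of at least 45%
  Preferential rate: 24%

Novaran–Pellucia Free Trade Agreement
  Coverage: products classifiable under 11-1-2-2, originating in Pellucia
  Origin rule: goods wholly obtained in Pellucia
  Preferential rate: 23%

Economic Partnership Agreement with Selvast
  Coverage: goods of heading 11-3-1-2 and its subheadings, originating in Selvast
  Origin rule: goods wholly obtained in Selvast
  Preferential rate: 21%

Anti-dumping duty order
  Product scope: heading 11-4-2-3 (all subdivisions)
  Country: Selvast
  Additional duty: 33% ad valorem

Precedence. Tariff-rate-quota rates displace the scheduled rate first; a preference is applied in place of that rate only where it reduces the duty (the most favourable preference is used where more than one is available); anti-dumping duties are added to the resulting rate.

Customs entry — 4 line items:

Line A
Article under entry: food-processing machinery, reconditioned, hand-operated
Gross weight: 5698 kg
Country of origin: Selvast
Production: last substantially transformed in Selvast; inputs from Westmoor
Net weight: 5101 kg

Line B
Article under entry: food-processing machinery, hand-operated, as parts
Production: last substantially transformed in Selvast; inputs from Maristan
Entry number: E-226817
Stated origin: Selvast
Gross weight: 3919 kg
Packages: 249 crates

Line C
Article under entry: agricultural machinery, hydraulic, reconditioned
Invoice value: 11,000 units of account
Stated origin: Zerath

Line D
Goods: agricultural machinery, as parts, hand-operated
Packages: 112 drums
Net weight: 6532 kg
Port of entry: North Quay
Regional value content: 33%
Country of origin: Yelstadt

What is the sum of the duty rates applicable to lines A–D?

118%

Line A: food-processing → 11-2; hand-operated → 11-2-2; reconditioned → 11-2-2-1. Scheduled 36%. Selvast agreement on 11-3-1-2: 11-2-2-1 not covered. → 36%.
Line B: food-processing → 11-2; hand-operated → 11-2-2; as parts → 11-2-2-2. Scheduled 28%. Selvast agreement on 11-3-1-2: 11-2-2-2 not covered. → 28%.
Line C: agricultural → 11-3; hydraulic → 11-3-3; reconditioned → 11-3-3-2. Scheduled 24%. No special measure applies. → 24%.
Line D: agricultural → 11-3; hand-operated → 11-3-1; as parts → 11-3-1-3. Scheduled 30%. Yelstadt agreement on 11-3-1: RVC < 45%. → 30%.
Sum: 36% + 28% + 24% + 30% = 118%.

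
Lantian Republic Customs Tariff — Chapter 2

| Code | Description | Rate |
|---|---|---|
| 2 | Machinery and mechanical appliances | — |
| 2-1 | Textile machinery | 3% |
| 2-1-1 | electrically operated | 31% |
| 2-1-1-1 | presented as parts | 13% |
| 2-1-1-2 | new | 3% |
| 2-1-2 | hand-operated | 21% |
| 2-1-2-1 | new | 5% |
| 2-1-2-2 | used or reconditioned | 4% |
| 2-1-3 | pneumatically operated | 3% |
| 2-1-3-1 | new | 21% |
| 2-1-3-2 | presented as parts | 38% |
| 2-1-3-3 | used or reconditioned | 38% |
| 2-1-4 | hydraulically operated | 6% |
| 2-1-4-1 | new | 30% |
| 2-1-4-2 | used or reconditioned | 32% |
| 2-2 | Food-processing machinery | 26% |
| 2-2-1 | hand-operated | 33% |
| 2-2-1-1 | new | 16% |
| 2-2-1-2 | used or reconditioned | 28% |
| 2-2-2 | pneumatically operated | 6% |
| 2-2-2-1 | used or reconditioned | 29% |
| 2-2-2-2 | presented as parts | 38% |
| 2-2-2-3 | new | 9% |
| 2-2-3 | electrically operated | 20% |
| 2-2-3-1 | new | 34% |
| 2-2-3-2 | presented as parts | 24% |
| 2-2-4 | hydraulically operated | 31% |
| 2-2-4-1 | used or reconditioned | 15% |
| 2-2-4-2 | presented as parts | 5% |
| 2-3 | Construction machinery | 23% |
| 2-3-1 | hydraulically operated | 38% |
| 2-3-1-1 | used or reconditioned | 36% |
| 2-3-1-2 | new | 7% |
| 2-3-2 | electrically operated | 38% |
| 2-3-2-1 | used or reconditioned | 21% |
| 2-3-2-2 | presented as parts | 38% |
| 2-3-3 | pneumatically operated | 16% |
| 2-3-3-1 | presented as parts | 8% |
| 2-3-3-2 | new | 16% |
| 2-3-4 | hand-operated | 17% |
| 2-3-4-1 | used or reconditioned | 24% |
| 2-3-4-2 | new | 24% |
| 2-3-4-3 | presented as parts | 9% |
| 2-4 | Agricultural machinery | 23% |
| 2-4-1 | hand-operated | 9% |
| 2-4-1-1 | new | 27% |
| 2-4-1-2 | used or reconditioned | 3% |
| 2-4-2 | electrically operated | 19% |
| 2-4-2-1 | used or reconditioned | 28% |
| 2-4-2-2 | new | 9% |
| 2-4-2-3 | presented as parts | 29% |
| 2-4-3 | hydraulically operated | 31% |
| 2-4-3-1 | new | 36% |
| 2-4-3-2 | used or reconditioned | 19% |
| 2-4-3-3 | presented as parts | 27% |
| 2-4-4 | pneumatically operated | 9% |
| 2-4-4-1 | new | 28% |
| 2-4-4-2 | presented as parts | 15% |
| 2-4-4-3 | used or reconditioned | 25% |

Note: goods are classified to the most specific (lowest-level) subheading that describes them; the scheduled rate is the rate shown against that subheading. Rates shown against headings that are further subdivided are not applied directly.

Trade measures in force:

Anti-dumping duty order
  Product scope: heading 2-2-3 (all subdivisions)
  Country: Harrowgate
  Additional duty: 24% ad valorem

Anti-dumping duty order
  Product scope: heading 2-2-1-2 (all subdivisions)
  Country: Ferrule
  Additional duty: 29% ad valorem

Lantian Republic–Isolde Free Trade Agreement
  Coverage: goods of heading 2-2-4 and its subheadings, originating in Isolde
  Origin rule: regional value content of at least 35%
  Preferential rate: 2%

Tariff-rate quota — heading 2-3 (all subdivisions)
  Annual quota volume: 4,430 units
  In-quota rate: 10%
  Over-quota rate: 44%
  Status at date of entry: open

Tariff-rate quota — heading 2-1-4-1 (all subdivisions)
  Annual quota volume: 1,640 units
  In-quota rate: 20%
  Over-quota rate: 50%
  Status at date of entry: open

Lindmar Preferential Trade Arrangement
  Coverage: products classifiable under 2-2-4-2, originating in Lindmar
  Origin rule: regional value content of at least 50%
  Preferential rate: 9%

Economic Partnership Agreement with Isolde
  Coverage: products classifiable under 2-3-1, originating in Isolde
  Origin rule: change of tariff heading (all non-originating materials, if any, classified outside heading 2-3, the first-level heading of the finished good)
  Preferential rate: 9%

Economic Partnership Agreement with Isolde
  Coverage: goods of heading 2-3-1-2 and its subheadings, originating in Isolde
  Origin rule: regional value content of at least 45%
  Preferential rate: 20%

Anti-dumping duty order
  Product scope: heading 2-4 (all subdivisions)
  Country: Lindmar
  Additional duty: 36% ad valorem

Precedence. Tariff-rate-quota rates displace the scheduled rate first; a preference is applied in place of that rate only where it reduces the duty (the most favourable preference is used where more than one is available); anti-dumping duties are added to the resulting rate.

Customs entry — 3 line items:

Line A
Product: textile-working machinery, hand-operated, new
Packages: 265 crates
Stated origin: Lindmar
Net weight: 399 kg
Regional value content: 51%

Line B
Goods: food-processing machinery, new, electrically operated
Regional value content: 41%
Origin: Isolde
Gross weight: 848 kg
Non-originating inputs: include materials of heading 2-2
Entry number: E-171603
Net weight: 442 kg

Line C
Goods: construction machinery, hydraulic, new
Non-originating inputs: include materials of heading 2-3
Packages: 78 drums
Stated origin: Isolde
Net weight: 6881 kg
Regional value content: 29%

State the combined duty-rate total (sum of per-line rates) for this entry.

Line A: textile-working → 2-1; hand-operated → 2-1-2; new → 2-1-2-1. Scheduled 5%. Lindmar agreement on 2-2-4-2: 2-1-2-1 not covered. → 5%.
Line B: food-processing → 2-2; electrically operated → 2-2-3; new → 2-2-3-1. Scheduled 34%. Isolde agreement on 2-2-4: 2-2-3-1 not covered; Isolde agreement on 2-3-1: 2-2-3-1 not covered; Isolde agreement on 2-3-1-2: 2-2-3-1 not covered. → 34%.
Line C: construction → 2-3; hydraulic → 2-3-1; new → 2-3-1-2. Scheduled 7%. quota on 2-3 open → in-quota 10%; Isolde agreement on 2-2-4: 2-3-1-2 not covered; Isolde agreement on 2-3-1: CTH not met; Isolde agreement on 2-3-1-2: RVC < 45%. → 10%.
Sum: 5% + 34% + 10% = 49%.

49%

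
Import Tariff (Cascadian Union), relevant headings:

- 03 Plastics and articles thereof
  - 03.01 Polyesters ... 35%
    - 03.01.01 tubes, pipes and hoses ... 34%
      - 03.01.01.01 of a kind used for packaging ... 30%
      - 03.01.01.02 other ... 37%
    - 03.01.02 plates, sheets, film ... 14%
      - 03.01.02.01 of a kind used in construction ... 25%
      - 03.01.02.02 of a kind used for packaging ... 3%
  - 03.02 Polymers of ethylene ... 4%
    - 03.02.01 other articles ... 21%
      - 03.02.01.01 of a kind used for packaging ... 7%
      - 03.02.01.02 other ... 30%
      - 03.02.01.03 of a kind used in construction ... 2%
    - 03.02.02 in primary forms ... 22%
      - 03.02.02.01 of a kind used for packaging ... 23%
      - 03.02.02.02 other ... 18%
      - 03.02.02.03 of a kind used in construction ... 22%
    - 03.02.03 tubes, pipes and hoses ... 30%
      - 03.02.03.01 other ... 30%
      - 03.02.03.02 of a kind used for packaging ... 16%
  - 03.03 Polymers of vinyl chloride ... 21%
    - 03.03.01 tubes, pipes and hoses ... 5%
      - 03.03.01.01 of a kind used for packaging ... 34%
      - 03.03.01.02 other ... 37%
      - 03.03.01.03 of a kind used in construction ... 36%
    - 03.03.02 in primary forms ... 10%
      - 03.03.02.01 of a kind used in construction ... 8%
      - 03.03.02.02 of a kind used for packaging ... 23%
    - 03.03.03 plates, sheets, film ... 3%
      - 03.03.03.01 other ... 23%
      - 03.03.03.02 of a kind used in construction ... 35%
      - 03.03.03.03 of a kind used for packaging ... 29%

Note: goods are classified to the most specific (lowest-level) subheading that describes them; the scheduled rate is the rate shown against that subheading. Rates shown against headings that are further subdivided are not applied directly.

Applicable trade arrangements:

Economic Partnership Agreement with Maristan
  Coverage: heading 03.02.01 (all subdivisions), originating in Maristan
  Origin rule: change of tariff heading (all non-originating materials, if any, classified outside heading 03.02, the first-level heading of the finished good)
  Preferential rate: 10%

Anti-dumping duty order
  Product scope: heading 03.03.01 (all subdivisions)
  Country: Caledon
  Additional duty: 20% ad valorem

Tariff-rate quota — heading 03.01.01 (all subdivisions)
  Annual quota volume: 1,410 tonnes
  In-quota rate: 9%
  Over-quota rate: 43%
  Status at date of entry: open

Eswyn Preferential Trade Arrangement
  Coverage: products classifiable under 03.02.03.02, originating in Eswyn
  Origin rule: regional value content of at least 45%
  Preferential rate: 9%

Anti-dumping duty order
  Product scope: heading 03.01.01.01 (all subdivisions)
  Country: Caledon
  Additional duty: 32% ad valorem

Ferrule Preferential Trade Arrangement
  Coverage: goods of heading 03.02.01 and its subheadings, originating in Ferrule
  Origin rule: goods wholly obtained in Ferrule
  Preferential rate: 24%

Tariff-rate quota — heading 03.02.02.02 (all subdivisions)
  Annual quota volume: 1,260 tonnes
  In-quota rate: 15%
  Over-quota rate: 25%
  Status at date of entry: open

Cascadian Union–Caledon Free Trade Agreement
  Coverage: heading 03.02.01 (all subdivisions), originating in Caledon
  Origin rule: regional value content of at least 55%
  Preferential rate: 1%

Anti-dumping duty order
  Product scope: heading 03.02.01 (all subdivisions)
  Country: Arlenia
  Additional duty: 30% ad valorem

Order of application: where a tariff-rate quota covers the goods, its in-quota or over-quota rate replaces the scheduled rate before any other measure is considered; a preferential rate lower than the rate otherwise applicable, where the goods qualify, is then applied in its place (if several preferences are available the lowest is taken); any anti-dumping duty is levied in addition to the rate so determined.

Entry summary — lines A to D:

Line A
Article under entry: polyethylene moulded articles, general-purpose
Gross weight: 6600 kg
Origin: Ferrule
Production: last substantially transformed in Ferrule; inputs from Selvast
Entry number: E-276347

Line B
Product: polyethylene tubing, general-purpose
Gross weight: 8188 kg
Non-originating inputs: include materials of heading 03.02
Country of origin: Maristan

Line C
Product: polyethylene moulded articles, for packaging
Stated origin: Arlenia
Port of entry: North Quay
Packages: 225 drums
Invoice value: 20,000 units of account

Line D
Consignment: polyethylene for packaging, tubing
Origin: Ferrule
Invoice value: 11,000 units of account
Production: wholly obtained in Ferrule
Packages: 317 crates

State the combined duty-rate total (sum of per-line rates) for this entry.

113%

Line A: polyethylene → 03.02; moulded articles → 03.02.01; general-purpose → 03.02.01.02. Scheduled 30%. Ferrule agreement on 03.02.01: not wholly obtained. → 30%.
Line B: polyethylene → 03.02; tubing → 03.02.03; general-purpose → 03.02.03.01. Scheduled 30%. Maristan agreement on 03.02.01: 03.02.03.01 not covered. → 30%.
Line C: polyethylene → 03.02; moulded articles → 03.02.01; for packaging → 03.02.01.01. Scheduled 7%. anti-dumping (Arlenia, 03.02.01): +30%; total 7% + 30% = 37%. → 37%.
Line D: polyethylene → 03.02; tubing → 03.02.03; for packaging → 03.02.03.02. Scheduled 16%. Ferrule agreement on 03.02.01: 03.02.03.02 not covered. → 16%.
Sum: 30% + 30% + 37% + 16% = 113%.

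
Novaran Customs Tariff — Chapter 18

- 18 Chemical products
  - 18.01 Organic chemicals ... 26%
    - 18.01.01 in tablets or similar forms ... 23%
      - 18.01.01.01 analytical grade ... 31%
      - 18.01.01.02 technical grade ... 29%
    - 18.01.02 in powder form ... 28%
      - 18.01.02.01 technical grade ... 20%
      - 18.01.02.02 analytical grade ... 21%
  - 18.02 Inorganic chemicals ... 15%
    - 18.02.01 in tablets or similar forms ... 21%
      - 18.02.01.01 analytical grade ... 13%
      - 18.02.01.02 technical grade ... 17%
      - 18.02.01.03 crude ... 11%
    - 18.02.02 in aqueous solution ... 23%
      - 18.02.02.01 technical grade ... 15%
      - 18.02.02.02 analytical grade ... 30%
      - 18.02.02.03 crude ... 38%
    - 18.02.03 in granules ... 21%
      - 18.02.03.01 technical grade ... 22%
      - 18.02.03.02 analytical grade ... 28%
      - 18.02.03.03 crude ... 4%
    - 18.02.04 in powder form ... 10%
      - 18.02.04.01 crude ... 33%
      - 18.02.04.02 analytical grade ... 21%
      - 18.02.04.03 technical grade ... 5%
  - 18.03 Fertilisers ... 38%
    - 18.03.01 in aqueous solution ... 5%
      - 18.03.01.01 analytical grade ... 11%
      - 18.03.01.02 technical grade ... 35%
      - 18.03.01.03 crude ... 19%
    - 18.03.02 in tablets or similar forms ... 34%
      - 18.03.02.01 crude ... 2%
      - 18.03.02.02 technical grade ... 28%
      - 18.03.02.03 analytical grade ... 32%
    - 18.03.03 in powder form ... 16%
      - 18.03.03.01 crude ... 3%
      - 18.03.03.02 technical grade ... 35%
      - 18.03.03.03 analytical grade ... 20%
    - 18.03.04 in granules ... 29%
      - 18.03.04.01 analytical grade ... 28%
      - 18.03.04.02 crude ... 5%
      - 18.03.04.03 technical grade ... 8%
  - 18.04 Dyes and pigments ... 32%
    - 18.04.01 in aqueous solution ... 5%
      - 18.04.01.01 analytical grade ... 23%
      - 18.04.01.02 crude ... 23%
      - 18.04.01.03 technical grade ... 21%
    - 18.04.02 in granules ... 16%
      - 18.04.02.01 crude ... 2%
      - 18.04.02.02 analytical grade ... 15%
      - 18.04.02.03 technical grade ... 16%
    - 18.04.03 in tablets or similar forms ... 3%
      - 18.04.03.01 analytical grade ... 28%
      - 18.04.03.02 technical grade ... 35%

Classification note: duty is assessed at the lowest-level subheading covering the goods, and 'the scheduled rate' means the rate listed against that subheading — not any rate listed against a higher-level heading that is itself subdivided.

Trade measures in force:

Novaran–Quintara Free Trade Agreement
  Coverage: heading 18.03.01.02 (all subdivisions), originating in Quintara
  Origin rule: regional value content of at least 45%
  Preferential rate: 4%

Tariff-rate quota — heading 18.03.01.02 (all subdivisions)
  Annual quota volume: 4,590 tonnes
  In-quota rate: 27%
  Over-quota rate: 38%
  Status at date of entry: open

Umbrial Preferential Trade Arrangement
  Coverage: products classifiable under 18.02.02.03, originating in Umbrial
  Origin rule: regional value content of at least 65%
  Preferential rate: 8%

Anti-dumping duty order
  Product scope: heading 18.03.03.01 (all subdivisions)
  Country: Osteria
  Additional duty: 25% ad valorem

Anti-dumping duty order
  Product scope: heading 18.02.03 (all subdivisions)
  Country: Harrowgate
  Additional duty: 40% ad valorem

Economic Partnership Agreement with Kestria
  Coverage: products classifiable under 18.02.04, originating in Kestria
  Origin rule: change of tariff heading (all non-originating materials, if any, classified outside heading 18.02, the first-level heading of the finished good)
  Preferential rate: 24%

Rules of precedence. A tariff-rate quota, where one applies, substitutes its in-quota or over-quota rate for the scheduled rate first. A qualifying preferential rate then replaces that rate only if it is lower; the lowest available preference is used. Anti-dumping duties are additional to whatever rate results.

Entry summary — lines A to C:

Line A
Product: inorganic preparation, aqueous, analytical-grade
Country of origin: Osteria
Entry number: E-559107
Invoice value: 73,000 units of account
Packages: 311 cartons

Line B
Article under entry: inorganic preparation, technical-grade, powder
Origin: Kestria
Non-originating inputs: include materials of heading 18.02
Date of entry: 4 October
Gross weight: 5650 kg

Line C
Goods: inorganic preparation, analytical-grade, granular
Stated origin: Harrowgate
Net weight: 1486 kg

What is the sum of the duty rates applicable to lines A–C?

Line A: inorganic → 18.02; aqueous → 18.02.02; analytical-grade → 18.02.02.02. Scheduled 30%. No special measure applies. → 30%.
Line B: inorganic → 18.02; powder → 18.02.04; technical-grade → 18.02.04.03. Scheduled 5%. Kestria agreement on 18.02.04: CTH not met. → 5%.
Line C: inorganic → 18.02; granular → 18.02.03; analytical-grade → 18.02.03.02. Scheduled 28%. anti-dumping (Harrowgate, 18.02.03): +40%; total 28% + 40% = 68%. → 68%.
Sum: 30% + 5% + 68% = 103%.

103%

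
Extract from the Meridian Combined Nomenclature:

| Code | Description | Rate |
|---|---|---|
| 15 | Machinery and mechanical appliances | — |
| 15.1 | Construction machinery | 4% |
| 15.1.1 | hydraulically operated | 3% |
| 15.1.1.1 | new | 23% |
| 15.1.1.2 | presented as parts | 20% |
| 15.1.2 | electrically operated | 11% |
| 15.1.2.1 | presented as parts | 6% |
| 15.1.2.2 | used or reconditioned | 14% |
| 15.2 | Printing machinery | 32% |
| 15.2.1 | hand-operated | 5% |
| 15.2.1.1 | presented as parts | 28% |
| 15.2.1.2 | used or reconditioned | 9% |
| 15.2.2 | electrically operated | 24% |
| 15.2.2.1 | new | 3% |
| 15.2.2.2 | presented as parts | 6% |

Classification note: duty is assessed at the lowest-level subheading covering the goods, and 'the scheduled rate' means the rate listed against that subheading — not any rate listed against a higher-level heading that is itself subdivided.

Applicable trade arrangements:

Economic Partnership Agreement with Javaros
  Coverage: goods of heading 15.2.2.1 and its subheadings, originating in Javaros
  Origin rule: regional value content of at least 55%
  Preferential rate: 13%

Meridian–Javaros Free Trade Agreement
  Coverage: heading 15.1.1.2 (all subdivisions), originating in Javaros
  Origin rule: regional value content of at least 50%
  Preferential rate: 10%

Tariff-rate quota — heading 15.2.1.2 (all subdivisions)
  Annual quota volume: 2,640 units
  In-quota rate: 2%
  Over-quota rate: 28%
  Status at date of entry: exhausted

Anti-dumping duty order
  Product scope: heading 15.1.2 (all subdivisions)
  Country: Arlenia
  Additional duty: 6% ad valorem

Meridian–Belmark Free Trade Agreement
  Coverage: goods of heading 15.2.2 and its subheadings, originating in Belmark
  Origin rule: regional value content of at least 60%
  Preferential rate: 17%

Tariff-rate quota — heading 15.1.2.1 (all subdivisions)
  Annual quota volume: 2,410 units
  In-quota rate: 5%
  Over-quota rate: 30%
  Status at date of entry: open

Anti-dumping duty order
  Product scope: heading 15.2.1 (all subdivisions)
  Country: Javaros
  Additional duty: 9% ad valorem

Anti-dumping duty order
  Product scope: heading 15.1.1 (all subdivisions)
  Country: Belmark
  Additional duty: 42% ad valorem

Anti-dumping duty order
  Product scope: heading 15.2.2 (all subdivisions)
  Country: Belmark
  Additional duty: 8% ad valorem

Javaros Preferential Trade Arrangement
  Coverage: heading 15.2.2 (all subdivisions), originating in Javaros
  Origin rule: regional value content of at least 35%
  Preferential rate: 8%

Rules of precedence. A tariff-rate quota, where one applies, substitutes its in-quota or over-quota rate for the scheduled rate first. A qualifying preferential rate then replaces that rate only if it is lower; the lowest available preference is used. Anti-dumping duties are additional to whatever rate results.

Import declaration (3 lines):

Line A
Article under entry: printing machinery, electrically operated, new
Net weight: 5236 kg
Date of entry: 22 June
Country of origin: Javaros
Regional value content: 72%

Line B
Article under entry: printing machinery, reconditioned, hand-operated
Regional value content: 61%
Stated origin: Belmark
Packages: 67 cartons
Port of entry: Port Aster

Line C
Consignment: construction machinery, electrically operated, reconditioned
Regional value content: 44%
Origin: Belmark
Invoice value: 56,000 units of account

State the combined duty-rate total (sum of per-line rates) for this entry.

Line A: printing → 15.2; electrically operated → 15.2.2; new → 15.2.2.1. Scheduled 3%. Javaros agreement on 15.2.2.1: RVC ≥ 55% → 13% available; Javaros agreement on 15.1.1.2: 15.2.2.1 not covered; Javaros agreement on 15.2.2: RVC ≥ 35% → 8% available; preference 8% not lower than 3% → no reduction. → 3%.
Line B: printing → 15.2; hand-operated → 15.2.1; reconditioned → 15.2.1.2. Scheduled 9%. quota on 15.2.1.2 exhausted → over-quota 28%; Belmark agreement on 15.2.2: 15.2.1.2 not covered. → 28%.
Line C: construction → 15.1; electrically operated → 15.1.2; reconditioned → 15.1.2.2. Scheduled 14%. Belmark agreement on 15.2.2: 15.1.2.2 not covered. → 14%.
Sum: 3% + 28% + 14% = 45%.

45%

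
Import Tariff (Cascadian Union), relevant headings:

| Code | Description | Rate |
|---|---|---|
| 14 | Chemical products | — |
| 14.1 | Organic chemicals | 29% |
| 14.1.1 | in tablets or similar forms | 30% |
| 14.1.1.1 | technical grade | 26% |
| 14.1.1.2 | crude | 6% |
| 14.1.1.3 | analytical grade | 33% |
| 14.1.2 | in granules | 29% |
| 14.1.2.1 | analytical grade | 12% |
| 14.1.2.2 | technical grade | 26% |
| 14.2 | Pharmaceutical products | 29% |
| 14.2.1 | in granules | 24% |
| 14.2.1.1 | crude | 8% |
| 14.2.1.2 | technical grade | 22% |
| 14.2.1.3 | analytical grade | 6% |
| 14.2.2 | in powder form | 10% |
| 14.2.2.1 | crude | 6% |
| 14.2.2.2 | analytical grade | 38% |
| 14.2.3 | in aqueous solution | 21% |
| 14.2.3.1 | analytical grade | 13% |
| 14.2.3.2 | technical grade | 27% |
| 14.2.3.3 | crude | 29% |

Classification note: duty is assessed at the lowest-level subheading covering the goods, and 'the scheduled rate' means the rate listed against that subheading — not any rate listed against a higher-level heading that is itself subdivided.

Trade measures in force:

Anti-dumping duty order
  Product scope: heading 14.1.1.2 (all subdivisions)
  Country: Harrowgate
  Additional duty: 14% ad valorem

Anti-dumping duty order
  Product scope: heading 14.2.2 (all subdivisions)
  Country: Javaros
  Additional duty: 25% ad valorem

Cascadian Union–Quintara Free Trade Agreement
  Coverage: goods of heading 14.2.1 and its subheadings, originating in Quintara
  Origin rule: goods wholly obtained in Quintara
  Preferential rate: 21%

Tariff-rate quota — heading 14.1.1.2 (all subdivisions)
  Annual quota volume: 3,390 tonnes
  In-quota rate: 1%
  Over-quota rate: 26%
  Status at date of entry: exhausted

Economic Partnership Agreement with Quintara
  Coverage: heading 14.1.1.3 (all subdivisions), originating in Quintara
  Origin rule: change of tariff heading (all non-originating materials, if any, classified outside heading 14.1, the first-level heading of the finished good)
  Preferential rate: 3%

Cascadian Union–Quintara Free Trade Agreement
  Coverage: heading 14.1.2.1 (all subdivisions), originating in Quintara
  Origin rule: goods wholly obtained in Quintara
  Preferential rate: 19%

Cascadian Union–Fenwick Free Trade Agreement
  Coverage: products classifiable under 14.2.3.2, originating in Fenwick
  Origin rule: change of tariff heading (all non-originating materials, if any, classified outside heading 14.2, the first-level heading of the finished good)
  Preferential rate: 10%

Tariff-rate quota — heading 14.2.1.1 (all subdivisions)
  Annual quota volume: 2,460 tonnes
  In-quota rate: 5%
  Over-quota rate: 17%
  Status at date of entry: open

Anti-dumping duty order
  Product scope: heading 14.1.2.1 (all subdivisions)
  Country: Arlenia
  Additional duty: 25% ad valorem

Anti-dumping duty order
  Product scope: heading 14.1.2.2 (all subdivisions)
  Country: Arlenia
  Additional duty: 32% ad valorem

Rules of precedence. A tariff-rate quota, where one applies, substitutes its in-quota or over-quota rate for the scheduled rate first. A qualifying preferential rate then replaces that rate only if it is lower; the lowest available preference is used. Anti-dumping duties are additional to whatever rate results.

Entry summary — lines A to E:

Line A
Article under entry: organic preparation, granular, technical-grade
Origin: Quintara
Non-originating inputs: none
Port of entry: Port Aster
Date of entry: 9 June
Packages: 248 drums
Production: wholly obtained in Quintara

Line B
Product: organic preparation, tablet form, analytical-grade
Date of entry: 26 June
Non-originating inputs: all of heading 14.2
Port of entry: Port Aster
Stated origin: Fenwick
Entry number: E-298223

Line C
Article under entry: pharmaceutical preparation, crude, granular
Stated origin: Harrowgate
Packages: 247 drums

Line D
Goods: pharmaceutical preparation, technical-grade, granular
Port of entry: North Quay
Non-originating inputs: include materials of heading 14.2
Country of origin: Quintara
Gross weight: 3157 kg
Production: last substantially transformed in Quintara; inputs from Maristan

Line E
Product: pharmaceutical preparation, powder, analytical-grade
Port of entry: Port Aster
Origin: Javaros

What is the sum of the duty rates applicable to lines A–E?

149%

Line A: organic → 14.1; granular → 14.1.2; technical-grade → 14.1.2.2. Scheduled 26%. Quintara agreement on 14.2.1: 14.1.2.2 not covered; Quintara agreement on 14.1.1.3: 14.1.2.2 not covered; Quintara agreement on 14.1.2.1: 14.1.2.2 not covered. → 26%.
Line B: organic → 14.1; tablet form → 14.1.1; analytical-grade → 14.1.1.3. Scheduled 33%. Fenwick agreement on 14.2.3.2: 14.1.1.3 not covered. → 33%.
Line C: pharmaceutical → 14.2; granular → 14.2.1; crude → 14.2.1.1. Scheduled 8%. quota on 14.2.1.1 open → in-quota 5%. → 5%.
Line D: pharmaceutical → 14.2; granular → 14.2.1; technical-grade → 14.2.1.2. Scheduled 22%. Quintara agreement on 14.2.1: not wholly obtained; Quintara agreement on 14.1.1.3: 14.2.1.2 not covered; Quintara agreement on 14.1.2.1: 14.2.1.2 not covered. → 22%.
Line E: pharmaceutical → 14.2; powder → 14.2.2; analytical-grade → 14.2.2.2. Scheduled 38%. anti-dumping (Javaros, 14.2.2): +25%; total 38% + 25% = 63%. → 63%.
Sum: 26% + 33% + 5% + 22% + 63% = 149%.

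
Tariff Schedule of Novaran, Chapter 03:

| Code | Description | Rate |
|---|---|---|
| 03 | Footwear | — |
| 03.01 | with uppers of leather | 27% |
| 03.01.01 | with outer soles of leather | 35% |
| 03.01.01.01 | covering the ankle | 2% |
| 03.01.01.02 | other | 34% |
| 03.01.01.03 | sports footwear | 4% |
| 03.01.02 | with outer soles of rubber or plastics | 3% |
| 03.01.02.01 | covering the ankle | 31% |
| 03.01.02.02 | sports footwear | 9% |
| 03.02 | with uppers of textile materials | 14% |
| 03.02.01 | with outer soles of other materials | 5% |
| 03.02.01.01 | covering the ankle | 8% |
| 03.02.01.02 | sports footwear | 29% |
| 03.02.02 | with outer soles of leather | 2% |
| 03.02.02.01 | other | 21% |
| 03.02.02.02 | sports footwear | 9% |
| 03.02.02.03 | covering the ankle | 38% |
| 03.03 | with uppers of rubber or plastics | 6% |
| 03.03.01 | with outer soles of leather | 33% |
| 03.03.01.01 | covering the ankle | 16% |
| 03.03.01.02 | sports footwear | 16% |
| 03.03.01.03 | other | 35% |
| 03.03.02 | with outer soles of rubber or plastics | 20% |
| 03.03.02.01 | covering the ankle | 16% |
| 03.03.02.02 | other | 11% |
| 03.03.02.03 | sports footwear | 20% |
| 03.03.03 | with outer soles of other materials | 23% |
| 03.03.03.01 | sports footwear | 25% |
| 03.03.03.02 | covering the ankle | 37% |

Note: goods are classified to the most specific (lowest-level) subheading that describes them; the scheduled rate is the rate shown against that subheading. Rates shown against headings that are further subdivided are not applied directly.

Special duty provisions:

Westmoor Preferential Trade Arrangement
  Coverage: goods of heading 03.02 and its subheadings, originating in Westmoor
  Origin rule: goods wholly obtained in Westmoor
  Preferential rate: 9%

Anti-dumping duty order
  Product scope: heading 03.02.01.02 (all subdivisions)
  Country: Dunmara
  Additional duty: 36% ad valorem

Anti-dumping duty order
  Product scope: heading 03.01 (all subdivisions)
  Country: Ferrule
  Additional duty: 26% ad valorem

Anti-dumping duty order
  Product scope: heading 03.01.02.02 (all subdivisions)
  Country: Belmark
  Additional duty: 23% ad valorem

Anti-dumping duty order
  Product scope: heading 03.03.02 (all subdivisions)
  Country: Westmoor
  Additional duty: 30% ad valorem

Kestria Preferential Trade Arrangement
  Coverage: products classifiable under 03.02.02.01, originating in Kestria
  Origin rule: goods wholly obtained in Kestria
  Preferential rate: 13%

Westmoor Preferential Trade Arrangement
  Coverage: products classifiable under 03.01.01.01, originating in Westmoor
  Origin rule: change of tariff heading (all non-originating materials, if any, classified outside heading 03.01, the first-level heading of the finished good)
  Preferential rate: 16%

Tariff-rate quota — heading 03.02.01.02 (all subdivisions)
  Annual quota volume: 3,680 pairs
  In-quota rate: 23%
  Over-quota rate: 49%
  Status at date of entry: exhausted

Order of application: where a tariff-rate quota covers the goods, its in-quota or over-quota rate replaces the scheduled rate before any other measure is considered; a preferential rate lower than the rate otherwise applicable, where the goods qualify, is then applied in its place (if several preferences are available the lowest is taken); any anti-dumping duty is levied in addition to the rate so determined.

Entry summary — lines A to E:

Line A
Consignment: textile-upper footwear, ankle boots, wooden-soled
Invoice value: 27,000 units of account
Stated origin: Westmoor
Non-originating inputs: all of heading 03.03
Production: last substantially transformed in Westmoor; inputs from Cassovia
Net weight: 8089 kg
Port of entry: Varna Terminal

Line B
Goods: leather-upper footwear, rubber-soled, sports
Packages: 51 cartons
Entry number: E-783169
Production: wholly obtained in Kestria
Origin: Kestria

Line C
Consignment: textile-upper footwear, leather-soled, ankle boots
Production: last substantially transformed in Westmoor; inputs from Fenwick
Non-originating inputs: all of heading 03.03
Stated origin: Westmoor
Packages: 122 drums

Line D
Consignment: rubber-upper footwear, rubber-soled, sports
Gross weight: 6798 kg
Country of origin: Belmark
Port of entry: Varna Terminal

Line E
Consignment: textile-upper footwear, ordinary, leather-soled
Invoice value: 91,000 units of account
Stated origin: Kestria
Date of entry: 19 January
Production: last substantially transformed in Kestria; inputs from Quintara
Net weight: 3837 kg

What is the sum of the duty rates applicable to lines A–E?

96%

Line A: textile-upper → 03.02; wooden-soled → 03.02.01; ankle boots → 03.02.01.01. Scheduled 8%. Westmoor agreement on 03.02: not wholly obtained; Westmoor agreement on 03.01.01.01: 03.02.01.01 not covered. → 8%.
Line B: leather-upper → 03.01; rubber-soled → 03.01.02; sports → 03.01.02.02. Scheduled 9%. Kestria agreement on 03.02.02.01: 03.01.02.02 not covered. → 9%.
Line C: textile-upper → 03.02; leather-soled → 03.02.02; ankle boots → 03.02.02.03. Scheduled 38%. Westmoor agreement on 03.02: not wholly obtained; Westmoor agreement on 03.01.01.01: 03.02.02.03 not covered. → 38%.
Line D: rubber-upper → 03.03; rubber-soled → 03.03.02; sports → 03.03.02.03. Scheduled 20%. No special measure applies. → 20%.
Line E: textile-upper → 03.02; leather-soled → 03.02.02; ordinary → 03.02.02.01. Scheduled 21%. Kestria agreement on 03.02.02.01: not wholly obtained. → 21%.
Sum: 8% + 9% + 38% + 20% + 21% = 96%.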